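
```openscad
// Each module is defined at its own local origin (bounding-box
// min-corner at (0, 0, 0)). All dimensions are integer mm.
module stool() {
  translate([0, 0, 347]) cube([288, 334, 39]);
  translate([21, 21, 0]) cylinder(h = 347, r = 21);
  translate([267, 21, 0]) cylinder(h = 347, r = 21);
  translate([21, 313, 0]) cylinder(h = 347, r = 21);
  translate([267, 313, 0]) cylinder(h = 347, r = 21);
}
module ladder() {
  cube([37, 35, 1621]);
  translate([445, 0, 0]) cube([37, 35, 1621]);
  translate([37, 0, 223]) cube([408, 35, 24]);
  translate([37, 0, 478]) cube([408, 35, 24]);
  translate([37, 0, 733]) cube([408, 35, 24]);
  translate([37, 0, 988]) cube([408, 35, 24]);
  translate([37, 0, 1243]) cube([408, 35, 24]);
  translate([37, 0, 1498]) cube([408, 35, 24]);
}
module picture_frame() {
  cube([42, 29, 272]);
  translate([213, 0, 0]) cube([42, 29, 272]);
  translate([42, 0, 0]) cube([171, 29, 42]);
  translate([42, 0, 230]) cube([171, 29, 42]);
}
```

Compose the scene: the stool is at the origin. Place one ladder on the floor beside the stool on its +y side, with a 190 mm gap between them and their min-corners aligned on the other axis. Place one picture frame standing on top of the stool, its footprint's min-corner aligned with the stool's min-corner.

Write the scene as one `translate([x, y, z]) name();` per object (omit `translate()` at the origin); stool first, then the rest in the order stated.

stool();
translate([0, 524, 0]) ladder();
translate([0, 0, 386]) picture_frame();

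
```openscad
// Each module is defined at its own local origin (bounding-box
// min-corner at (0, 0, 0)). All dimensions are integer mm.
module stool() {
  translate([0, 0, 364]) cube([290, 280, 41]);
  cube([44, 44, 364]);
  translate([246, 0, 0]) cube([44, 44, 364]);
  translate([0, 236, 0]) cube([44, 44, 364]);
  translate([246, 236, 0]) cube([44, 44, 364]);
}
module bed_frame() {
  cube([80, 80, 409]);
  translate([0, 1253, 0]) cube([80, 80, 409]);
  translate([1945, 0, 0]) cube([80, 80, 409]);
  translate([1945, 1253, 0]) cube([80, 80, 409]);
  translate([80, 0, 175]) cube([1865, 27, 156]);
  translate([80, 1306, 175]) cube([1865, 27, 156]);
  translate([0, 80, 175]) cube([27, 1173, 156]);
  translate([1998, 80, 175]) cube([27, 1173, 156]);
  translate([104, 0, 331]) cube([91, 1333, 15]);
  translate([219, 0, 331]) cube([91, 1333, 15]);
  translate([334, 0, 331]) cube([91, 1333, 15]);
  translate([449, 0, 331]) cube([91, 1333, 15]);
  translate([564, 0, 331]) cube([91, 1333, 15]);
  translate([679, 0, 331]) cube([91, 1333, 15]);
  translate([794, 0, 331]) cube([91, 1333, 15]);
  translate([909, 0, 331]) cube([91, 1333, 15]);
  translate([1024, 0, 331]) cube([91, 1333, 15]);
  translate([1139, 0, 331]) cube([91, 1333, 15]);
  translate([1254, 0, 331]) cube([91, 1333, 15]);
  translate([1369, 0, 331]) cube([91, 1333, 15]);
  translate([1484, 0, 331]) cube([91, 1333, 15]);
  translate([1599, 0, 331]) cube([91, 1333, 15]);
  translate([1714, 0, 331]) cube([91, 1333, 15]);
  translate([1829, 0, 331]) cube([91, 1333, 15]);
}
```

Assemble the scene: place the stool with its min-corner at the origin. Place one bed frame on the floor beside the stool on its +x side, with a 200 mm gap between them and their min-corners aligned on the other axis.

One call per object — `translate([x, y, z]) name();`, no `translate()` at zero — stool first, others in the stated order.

stool();
translate([490, 0, 0]) bed_frame();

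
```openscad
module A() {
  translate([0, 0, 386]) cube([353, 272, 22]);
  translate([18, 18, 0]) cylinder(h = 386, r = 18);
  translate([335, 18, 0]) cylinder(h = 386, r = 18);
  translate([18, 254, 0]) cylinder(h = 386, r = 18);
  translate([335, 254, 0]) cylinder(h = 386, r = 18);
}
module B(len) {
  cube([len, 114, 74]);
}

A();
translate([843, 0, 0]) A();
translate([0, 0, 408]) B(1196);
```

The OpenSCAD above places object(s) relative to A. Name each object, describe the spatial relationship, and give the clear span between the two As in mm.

Second stool starts at x = 843; first ends at x = 353; clear span = 843 − 353 = 490 mm.

A is a stool. B is a beam. A beam spans the tops of two stools. The clear span between the two stools is 490 mm.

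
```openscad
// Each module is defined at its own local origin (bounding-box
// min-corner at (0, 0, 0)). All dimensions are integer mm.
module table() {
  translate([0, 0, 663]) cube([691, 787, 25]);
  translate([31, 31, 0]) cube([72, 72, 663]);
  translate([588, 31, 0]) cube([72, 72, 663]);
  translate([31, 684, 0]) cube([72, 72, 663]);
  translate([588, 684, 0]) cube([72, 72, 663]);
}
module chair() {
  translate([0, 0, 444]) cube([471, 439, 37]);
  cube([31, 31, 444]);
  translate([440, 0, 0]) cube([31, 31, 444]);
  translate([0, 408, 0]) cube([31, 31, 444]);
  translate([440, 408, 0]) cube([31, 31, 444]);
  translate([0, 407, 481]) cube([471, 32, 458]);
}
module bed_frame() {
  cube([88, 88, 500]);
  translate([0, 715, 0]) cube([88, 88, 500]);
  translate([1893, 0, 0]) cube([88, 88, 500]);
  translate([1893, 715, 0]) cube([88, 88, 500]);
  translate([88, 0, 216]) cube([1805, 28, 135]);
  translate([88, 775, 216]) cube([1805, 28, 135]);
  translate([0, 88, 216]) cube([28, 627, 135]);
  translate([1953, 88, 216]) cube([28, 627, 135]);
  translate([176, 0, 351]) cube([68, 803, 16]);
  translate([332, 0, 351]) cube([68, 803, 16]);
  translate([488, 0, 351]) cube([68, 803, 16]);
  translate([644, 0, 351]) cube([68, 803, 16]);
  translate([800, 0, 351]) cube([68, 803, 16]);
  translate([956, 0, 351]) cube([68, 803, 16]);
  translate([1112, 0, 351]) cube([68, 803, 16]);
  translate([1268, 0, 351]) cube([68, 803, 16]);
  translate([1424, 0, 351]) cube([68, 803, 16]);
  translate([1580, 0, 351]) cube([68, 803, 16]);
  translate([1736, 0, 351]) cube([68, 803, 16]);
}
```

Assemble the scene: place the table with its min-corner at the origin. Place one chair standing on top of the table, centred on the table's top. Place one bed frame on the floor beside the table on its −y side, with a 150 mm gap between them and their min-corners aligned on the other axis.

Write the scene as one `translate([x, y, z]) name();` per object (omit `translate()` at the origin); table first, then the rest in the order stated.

table();
translate([110, 174, 688]) chair();
translate([0, -953, 0]) bed_frame();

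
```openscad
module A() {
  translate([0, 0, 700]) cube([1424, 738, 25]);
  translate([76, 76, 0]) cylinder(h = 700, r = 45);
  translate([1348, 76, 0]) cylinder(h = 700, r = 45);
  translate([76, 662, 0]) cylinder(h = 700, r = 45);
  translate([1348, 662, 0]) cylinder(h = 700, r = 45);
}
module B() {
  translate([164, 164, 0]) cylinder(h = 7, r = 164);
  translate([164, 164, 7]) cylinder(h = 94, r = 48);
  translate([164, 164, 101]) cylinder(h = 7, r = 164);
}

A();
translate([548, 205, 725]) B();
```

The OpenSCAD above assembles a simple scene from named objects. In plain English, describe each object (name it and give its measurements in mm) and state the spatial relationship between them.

A is a table with a 1424×738 mm rectangular top, 25 mm thick, top surface at z = 725 mm, supported by four round legs of 90 mm diameter, each leg's bounding box inset 31 mm from the nearest pair of top edges, running from the floor.

B is a spool: two coaxial disc flanges of radius 164 mm and thickness 7 mm, joined by a core cylinder of radius 48 mm and height 94 mm. The lower flange rests on z = 0 and the three cylinders share a vertical axis.

The spool is on top of the table, centred.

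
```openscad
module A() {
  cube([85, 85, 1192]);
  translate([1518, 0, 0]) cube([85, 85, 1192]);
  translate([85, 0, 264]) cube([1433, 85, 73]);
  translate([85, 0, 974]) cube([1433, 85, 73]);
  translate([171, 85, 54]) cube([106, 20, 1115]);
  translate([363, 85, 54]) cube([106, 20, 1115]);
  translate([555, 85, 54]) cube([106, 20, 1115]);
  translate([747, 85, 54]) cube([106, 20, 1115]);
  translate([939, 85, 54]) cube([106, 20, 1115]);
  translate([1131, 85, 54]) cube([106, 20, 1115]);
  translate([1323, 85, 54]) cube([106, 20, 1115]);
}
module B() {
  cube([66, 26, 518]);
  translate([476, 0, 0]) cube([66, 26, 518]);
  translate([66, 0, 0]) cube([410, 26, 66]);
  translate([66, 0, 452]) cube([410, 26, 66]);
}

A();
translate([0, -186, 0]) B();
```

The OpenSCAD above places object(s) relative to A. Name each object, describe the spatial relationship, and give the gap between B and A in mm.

The picture frame's nearest face is 160 mm from the fence section's −y face.

A is a fence section. B is a picture frame. The picture frame is on the floor beside the fence section on its −y side. The gap between the picture frame and the fence section is 160 mm.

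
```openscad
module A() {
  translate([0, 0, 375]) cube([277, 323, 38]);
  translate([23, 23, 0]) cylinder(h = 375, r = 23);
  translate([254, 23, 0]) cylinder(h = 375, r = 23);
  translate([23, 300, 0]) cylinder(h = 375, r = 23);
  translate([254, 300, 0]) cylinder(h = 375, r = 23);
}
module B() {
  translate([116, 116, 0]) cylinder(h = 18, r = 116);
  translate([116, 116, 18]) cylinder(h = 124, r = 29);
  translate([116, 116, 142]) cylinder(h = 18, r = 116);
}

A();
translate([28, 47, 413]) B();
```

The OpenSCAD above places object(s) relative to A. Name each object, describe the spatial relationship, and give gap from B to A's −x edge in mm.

The spool's min-x is at 28; the stool's min-x is 0; gap = 28 mm.

A is a stool. B is a spool. The spool is on top of the stool. The gap from the spool to the stool's −x edge is 28 mm.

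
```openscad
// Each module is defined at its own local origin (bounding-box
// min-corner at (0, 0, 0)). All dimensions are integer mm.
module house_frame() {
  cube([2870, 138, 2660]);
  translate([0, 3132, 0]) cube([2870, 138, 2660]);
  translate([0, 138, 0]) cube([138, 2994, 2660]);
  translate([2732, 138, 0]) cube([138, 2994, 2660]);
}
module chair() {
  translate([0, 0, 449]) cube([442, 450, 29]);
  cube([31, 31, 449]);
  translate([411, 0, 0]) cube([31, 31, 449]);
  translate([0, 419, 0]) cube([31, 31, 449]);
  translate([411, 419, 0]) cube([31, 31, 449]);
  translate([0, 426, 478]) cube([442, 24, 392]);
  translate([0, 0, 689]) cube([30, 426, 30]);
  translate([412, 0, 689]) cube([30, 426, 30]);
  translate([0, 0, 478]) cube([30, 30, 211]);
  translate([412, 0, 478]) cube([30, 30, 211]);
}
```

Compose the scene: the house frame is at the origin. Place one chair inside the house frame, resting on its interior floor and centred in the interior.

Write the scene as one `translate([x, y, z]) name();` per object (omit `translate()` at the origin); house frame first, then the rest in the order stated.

house_frame();
translate([1214, 1410, 0]) chair();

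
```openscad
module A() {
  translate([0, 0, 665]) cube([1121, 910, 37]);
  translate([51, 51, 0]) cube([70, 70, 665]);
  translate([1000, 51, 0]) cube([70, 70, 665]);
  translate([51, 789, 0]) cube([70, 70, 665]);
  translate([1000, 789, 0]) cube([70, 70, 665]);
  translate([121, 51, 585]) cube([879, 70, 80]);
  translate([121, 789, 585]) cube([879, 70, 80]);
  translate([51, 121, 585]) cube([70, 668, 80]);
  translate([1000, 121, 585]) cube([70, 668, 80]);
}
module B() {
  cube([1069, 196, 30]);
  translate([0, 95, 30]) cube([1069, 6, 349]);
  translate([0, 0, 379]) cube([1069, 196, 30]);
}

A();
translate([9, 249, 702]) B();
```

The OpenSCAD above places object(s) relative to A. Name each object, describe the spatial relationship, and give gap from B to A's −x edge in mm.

A is a table. B is an I-beam. The I-beam is on top of the table. The gap from the I-beam to the table's −x edge is 9 mm.

The I-beam's min-x is at 9; the table's min-x is 0; gap = 9 mm.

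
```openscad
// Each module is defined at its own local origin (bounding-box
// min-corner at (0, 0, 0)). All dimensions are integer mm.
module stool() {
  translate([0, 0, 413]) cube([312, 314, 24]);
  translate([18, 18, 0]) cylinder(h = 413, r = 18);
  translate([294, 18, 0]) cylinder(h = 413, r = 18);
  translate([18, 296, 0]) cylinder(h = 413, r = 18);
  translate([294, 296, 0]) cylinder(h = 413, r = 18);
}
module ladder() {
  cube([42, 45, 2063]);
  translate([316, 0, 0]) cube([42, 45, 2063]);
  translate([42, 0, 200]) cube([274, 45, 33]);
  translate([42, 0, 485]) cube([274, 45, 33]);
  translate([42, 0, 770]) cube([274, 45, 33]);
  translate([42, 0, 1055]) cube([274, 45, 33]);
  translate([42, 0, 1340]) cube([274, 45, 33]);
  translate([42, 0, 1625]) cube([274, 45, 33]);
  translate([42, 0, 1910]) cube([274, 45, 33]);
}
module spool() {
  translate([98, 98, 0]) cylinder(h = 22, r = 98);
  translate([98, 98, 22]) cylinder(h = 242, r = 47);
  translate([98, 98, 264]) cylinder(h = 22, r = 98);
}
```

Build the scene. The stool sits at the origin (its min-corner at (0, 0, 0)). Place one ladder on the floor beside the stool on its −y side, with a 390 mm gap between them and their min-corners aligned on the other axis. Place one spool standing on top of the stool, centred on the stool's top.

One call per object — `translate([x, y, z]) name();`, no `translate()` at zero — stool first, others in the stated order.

stool();
translate([0, -435, 0]) ladder();
translate([58, 59, 437]) spool();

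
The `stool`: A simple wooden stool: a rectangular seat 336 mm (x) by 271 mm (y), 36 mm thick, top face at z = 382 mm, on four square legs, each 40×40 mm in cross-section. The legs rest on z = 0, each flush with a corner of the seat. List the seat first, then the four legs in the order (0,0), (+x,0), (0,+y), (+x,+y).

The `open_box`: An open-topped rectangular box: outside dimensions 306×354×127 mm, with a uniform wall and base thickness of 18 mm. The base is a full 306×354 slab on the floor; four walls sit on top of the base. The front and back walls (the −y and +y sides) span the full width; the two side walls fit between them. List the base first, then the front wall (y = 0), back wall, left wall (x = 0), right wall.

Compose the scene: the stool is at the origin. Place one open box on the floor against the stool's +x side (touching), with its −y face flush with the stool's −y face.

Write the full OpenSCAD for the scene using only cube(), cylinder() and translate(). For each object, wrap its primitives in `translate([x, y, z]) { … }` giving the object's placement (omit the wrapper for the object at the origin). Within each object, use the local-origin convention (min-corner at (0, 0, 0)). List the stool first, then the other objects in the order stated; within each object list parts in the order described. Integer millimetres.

translate([0, 0, 346]) cube([336, 271, 36]);
cube([40, 40, 346]);
translate([296, 0, 0]) cube([40, 40, 346]);
translate([0, 231, 0]) cube([40, 40, 346]);
translate([296, 231, 0]) cube([40, 40, 346]);
translate([336, 0, 0]) {
  cube([306, 354, 18]);
  translate([0, 0, 18]) cube([306, 18, 109]);
  translate([0, 336, 18]) cube([306, 18, 109]);
  translate([0, 18, 18]) cube([18, 318, 109]);
  translate([288, 18, 18]) cube([18, 318, 109]);
}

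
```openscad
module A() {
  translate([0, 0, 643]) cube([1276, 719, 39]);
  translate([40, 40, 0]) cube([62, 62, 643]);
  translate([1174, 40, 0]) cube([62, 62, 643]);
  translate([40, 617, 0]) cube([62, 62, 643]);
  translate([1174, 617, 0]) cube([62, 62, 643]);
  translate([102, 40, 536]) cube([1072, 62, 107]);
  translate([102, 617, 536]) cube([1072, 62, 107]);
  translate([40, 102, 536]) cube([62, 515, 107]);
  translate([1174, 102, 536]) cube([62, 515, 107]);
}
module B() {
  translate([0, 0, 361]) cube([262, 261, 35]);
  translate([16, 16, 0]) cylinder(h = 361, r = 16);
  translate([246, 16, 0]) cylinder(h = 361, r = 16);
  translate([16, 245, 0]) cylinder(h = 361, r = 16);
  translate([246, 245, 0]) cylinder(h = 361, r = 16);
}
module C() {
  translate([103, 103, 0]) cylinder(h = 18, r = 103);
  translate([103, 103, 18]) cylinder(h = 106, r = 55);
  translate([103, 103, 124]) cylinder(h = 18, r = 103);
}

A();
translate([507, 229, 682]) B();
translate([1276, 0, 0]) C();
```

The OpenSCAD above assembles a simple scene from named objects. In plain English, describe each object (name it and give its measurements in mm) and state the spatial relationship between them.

A is a rectangular dining table. The top is 1276×719×39 mm with its upper surface at z = 682 mm. It stands on four 62×62 mm square legs, each inset 40 mm from the nearest pair of top edges, running from the floor to the underside of the top. Four apron rails, 62 mm thick and 107 mm tall, run between adjacent legs with their top edges flush with the underside of the top and their outer faces flush with the legs' outer faces.

B is a four-legged stool. The seat is a 262×261×35 mm slab whose top surface is at z = 396 mm; four round legs, each 32 mm in diameter, run from the floor (z = 0) to the underside of the seat, each leg's axis is inset half a diameter from the nearest pair of seat edges (so the leg's bounding box is flush with the corner).

C is a spool: two coaxial disc flanges of radius 103 mm and thickness 18 mm, joined by a core cylinder of radius 55 mm and height 106 mm. The lower flange rests on z = 0 and the three cylinders share a vertical axis.

The stool is on top of the table, centred. The spool is against the table's +x side, with their −y faces flush.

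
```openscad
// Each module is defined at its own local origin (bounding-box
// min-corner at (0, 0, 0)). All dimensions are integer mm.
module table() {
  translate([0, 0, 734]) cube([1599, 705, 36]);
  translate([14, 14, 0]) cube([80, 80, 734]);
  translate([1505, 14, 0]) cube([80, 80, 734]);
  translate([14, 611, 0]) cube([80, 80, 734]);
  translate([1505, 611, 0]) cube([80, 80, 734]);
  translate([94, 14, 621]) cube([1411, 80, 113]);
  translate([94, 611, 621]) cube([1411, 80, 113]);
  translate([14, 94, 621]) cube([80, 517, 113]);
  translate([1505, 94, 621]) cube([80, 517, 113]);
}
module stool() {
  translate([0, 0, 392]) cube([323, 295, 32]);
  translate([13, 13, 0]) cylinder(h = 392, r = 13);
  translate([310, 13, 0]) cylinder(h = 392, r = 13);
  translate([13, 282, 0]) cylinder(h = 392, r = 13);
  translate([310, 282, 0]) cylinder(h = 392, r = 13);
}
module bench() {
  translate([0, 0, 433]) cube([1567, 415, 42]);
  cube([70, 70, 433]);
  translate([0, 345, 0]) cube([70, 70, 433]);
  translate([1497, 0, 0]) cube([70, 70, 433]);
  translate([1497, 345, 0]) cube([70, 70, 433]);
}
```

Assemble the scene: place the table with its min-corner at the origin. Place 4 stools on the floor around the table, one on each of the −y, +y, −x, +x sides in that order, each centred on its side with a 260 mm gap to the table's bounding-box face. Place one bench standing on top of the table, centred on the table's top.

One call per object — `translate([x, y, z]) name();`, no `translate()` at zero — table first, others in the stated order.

table();
translate([638, -555, 0]) stool();
translate([638, 965, 0]) stool();
translate([-583, 205, 0]) stool();
translate([1859, 205, 0]) stool();
translate([16, 145, 770]) bench();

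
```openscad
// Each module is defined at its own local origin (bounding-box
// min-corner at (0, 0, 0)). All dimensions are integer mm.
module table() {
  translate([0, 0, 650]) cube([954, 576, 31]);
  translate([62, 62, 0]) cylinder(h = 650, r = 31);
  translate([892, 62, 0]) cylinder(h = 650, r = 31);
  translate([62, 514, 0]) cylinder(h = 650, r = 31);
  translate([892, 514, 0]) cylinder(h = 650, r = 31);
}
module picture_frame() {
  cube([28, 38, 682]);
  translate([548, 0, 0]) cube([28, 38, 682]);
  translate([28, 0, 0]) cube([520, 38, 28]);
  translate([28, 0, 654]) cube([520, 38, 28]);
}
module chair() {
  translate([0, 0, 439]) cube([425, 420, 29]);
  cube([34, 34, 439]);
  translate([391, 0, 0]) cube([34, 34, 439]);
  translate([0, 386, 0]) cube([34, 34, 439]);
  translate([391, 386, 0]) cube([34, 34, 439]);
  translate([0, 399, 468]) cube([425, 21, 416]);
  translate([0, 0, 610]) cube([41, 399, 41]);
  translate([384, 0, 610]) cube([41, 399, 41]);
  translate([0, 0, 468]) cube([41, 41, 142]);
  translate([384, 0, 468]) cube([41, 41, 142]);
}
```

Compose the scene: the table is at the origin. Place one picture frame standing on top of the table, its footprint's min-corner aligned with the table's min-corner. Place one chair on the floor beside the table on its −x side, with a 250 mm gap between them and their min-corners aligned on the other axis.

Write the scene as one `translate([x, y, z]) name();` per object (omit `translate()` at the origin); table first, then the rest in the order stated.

table();
translate([0, 0, 681]) picture_frame();
translate([-675, 0, 0]) chair();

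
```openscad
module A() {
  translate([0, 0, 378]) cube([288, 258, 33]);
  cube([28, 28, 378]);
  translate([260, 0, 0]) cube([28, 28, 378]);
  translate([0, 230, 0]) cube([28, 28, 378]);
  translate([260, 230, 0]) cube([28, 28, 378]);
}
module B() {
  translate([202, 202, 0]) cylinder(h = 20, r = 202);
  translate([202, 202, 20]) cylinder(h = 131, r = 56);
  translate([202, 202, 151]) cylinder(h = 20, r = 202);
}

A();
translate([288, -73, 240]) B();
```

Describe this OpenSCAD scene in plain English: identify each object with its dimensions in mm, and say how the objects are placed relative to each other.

A is a simple wooden stool: a rectangular seat 288 mm (x) by 258 mm (y), 33 mm thick, top face at z = 411 mm, on four square legs, each 28×28 mm in cross-section. The legs rest on z = 0, each flush with a corner of the seat.

B is a spool: two coaxial disc flanges of radius 202 mm and thickness 20 mm, joined by a core cylinder of radius 56 mm and height 131 mm. The lower flange rests on z = 0 and the three cylinders share a vertical axis.

The spool is beside the stool with their tops flush at z = 411.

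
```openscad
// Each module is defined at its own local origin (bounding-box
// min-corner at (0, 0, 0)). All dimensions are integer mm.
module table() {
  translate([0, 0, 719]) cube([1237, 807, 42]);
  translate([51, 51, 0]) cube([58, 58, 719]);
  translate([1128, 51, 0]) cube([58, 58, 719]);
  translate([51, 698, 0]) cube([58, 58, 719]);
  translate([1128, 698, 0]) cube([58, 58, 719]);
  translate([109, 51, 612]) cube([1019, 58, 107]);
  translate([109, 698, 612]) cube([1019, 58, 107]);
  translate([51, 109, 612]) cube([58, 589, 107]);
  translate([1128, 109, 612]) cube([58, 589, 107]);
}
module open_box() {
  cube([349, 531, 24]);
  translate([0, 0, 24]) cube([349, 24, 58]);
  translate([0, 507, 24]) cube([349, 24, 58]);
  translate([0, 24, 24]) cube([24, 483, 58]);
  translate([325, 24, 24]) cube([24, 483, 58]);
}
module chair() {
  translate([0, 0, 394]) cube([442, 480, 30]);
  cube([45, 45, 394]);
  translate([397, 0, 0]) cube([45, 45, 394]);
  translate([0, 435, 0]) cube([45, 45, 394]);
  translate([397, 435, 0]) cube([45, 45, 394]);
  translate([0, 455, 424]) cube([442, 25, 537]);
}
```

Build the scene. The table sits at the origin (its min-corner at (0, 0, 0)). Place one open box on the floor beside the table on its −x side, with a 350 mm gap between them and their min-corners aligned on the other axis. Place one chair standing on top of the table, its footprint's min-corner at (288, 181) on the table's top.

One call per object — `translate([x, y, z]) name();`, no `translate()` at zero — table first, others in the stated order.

table();
translate([-699, 0, 0]) open_box();
translate([288, 181, 761]) chair();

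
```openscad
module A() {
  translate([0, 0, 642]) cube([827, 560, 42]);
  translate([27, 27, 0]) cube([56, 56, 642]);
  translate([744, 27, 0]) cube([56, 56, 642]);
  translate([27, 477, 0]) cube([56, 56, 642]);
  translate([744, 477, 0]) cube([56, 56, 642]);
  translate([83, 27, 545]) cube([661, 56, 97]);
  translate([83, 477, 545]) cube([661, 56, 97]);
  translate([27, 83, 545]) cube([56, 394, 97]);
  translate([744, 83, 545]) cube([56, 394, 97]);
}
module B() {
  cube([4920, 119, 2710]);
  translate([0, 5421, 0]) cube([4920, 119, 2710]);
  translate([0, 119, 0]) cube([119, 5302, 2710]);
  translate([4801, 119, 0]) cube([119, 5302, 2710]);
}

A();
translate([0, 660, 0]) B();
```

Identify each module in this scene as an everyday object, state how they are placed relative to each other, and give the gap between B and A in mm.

A is a table. B is a house frame. The house frame is on the floor beside the table on its +y side. The gap between the house frame and the table is 100 mm.

The house frame's nearest face is 100 mm from the table's +y face.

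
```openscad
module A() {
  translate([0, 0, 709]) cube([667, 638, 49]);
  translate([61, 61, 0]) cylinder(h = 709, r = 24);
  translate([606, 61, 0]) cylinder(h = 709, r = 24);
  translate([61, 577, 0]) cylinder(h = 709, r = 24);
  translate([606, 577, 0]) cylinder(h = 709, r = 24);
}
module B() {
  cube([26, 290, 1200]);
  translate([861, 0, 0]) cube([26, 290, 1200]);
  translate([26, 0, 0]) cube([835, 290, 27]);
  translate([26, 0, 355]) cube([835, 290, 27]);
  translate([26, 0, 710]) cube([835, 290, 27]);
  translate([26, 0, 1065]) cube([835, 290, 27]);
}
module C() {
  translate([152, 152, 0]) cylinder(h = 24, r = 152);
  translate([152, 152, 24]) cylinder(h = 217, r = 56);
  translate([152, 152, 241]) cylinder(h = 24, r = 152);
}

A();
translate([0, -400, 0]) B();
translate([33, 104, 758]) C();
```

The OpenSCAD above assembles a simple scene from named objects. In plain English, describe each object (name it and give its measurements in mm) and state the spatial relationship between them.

A is a table with a 667×638 mm rectangular top, 49 mm thick, top surface at z = 758 mm, supported by four round legs of 48 mm diameter, each leg's bounding box inset 37 mm from the nearest pair of top edges, running from the floor.

B is a bookshelf 887 mm wide overall, 290 mm deep and 1200 mm tall. The two sides are 26 mm thick vertical panels. 4 horizontal shelves of 27 mm thickness span between the inner faces of the sides; the lowest shelf sits on the floor and shelves are stacked with a clear vertical gap of 328 mm between each pair.

C is a spool: two coaxial disc flanges of radius 152 mm and thickness 24 mm, joined by a core cylinder of radius 56 mm and height 217 mm. The lower flange rests on z = 0 and the three cylinders share a vertical axis.

The bookshelf is on the floor beside the table on its −y side. The spool is on top of the table.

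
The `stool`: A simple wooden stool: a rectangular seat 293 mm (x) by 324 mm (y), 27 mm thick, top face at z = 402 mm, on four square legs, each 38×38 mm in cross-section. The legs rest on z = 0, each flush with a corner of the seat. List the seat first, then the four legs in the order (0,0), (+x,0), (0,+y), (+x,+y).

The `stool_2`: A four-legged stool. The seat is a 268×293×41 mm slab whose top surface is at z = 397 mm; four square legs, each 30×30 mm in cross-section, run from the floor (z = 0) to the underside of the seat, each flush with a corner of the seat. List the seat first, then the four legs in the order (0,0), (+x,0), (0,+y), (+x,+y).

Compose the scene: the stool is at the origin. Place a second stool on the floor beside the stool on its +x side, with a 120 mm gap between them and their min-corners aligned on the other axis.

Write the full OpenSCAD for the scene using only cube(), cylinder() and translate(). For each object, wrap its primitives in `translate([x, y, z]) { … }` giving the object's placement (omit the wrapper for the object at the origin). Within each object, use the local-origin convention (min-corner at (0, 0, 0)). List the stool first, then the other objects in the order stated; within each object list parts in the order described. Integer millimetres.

translate([0, 0, 375]) cube([293, 324, 27]);
cube([38, 38, 375]);
translate([255, 0, 0]) cube([38, 38, 375]);
translate([0, 286, 0]) cube([38, 38, 375]);
translate([255, 286, 0]) cube([38, 38, 375]);
translate([413, 0, 0]) {
  translate([0, 0, 356]) cube([268, 293, 41]);
  cube([30, 30, 356]);
  translate([238, 0, 0]) cube([30, 30, 356]);
  translate([0, 263, 0]) cube([30, 30, 356]);
  translate([238, 263, 0]) cube([30, 30, 356]);
}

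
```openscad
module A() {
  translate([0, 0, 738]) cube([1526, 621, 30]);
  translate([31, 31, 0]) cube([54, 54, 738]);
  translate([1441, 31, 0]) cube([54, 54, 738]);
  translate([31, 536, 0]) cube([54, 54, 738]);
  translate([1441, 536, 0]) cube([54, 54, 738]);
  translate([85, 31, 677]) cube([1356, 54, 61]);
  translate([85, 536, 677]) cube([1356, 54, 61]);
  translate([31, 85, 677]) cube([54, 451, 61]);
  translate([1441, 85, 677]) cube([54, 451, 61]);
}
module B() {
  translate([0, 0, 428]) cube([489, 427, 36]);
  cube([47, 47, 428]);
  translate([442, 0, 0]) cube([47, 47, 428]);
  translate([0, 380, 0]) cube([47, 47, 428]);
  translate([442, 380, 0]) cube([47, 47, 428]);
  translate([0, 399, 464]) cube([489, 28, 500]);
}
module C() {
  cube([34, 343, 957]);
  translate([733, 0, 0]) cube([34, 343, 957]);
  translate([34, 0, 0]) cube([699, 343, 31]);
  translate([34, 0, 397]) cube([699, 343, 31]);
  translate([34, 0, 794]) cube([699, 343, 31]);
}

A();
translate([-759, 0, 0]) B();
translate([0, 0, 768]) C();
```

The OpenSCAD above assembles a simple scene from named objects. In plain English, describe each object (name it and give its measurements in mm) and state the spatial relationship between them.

A is a table with a 1526×621 mm rectangular top, 30 mm thick, top surface at z = 768 mm, supported by four 54×54 mm square legs, each inset 31 mm from the nearest pair of top edges, running from the floor. Four apron rails, 54 mm thick and 61 mm tall, run between adjacent legs with their top edges flush with the underside of the top and their outer faces flush with the legs' outer faces.

B is a chair. The seat is a 489×427×36 mm slab with its top at z = 464 mm, on four 47×47 mm corner legs (flush with the seat edges, standing on z = 0). A flat backrest 28 mm thick, 500 mm tall, spans the full seat width and rises from the seat top along its +y edge, rear face flush with the rear of the seat.

C is an open bookshelf. Two side panels, each 34 mm thick, 343 mm deep and 957 mm tall, stand 767 mm apart (outside-to-outside). Between them sit 3 shelves, each 31 mm thick and 343 mm deep, spanning the full gap between the sides. The bottom shelf rests on the floor (its underside at z = 0) and the clear gap between one shelf's top and the next shelf's underside is 366 mm.

The chair is on the floor beside the table on its −x side. The bookshelf is on top of the table.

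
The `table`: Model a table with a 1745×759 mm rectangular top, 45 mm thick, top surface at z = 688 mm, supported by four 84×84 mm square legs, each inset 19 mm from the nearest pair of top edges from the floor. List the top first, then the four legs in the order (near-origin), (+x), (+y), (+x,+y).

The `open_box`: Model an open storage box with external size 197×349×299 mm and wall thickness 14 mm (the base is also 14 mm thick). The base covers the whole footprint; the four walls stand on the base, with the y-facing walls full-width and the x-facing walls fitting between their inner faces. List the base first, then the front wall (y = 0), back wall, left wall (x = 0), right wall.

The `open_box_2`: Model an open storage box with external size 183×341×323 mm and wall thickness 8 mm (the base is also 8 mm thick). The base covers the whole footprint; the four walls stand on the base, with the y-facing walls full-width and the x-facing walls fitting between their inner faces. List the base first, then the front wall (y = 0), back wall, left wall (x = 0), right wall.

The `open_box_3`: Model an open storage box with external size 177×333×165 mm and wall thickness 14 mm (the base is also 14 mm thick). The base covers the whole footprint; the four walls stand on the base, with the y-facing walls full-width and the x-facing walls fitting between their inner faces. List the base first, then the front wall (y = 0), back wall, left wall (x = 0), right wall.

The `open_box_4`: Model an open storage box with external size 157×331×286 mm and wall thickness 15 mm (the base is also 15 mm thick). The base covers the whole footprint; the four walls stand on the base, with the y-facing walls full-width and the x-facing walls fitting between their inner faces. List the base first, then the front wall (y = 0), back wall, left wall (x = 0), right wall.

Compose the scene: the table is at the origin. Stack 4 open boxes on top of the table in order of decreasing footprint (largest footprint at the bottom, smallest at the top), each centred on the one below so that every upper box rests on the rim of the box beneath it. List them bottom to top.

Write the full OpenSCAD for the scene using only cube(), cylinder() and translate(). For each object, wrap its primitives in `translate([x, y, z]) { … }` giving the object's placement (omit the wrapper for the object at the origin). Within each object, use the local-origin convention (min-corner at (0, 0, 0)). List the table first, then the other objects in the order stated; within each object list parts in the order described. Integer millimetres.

translate([0, 0, 643]) cube([1745, 759, 45]);
translate([19, 19, 0]) cube([84, 84, 643]);
translate([1642, 19, 0]) cube([84, 84, 643]);
translate([19, 656, 0]) cube([84, 84, 643]);
translate([1642, 656, 0]) cube([84, 84, 643]);
translate([774, 205, 688]) {
  cube([197, 349, 14]);
  translate([0, 0, 14]) cube([197, 14, 285]);
  translate([0, 335, 14]) cube([197, 14, 285]);
  translate([0, 14, 14]) cube([14, 321, 285]);
  translate([183, 14, 14]) cube([14, 321, 285]);
}
translate([781, 209, 987]) {
  cube([183, 341, 8]);
  translate([0, 0, 8]) cube([183, 8, 315]);
  translate([0, 333, 8]) cube([183, 8, 315]);
  translate([0, 8, 8]) cube([8, 325, 315]);
  translate([175, 8, 8]) cube([8, 325, 315]);
}
translate([784, 213, 1310]) {
  cube([177, 333, 14]);
  translate([0, 0, 14]) cube([177, 14, 151]);
  translate([0, 319, 14]) cube([177, 14, 151]);
  translate([0, 14, 14]) cube([14, 305, 151]);
  translate([163, 14, 14]) cube([14, 305, 151]);
}
translate([794, 214, 1475]) {
  cube([157, 331, 15]);
  translate([0, 0, 15]) cube([157, 15, 271]);
  translate([0, 316, 15]) cube([157, 15, 271]);
  translate([0, 15, 15]) cube([15, 301, 271]);
  translate([142, 15, 15]) cube([15, 301, 271]);
}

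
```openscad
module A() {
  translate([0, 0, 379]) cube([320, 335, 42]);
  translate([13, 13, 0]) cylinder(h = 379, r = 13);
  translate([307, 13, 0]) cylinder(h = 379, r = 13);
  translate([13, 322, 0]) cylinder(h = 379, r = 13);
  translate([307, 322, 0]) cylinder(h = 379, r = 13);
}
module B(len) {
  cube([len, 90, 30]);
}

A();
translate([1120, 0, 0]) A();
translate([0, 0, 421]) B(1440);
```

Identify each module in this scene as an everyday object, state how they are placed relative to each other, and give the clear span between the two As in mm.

A is a stool. B is a beam. A beam spans the tops of two stools. The clear span between the two stools is 800 mm.

Second stool starts at x = 1120; first ends at x = 320; clear span = 1120 − 320 = 800 mm.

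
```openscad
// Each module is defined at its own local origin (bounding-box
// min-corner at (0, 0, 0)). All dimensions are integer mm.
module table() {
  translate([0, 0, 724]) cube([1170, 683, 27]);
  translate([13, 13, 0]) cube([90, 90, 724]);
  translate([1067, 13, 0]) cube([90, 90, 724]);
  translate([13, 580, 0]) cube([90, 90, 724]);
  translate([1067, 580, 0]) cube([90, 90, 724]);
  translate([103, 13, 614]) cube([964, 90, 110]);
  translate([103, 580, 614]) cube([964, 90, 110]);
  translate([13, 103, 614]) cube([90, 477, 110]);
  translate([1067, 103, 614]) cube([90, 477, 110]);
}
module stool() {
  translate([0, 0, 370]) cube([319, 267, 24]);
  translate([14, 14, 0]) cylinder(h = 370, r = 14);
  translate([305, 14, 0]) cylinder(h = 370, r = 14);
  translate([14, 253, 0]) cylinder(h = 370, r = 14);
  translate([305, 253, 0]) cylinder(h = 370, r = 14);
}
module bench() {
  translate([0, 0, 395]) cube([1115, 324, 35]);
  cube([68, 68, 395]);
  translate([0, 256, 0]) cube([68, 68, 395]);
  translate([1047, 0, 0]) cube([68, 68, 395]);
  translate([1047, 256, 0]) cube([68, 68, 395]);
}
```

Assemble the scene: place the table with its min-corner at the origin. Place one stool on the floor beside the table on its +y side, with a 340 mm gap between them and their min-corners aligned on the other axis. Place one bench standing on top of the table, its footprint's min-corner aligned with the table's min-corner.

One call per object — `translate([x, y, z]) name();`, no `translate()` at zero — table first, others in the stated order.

table();
translate([0, 1023, 0]) stool();
translate([0, 0, 751]) bench();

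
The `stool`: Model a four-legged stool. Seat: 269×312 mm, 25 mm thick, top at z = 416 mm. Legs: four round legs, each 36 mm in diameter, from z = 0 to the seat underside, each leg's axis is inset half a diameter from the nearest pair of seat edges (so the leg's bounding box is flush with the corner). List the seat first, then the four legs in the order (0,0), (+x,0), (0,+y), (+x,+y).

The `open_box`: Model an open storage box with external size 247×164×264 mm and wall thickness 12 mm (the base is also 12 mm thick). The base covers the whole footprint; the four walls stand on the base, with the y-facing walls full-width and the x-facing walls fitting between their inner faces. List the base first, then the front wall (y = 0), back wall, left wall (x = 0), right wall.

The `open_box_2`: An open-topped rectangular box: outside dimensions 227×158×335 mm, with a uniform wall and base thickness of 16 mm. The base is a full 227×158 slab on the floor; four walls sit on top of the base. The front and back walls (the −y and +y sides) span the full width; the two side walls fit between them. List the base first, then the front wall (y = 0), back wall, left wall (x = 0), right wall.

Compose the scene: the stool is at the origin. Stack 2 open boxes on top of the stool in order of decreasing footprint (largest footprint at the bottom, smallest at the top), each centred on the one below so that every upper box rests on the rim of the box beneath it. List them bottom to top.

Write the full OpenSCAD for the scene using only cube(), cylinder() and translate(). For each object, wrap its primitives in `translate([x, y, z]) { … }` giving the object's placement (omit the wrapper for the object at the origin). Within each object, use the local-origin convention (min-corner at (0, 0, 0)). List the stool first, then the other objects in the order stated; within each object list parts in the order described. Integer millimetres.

translate([0, 0, 391]) cube([269, 312, 25]);
translate([18, 18, 0]) cylinder(h = 391, r = 18);
translate([251, 18, 0]) cylinder(h = 391, r = 18);
translate([18, 294, 0]) cylinder(h = 391, r = 18);
translate([251, 294, 0]) cylinder(h = 391, r = 18);
translate([11, 74, 416]) {
  cube([247, 164, 12]);
  translate([0, 0, 12]) cube([247, 12, 252]);
  translate([0, 152, 12]) cube([247, 12, 252]);
  translate([0, 12, 12]) cube([12, 140, 252]);
  translate([235, 12, 12]) cube([12, 140, 252]);
}
translate([21, 77, 680]) {
  cube([227, 158, 16]);
  translate([0, 0, 16]) cube([227, 16, 319]);
  translate([0, 142, 16]) cube([227, 16, 319]);
  translate([0, 16, 16]) cube([16, 126, 319]);
  translate([211, 16, 16]) cube([16, 126, 319]);
}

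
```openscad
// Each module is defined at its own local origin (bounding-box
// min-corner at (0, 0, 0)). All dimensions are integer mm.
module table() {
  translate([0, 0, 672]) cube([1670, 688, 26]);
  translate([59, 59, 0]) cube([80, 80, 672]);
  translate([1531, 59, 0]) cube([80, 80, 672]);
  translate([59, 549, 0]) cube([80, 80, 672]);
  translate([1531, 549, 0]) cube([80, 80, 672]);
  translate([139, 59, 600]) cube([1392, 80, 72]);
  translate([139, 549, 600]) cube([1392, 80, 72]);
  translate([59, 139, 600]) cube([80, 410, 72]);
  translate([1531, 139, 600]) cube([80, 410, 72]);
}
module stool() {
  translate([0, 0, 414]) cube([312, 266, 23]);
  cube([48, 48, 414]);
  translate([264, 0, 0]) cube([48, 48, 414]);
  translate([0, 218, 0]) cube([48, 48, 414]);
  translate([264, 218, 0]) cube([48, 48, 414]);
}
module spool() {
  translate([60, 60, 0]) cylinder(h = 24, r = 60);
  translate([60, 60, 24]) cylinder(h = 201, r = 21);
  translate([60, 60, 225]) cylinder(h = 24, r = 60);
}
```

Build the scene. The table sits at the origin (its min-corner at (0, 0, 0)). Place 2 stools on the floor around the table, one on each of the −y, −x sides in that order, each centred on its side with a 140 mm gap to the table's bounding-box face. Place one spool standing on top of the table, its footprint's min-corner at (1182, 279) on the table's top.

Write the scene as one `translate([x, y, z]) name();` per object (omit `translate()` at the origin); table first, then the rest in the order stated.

table();
translate([679, -406, 0]) stool();
translate([-452, 211, 0]) stool();
translate([1182, 279, 698]) spool();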